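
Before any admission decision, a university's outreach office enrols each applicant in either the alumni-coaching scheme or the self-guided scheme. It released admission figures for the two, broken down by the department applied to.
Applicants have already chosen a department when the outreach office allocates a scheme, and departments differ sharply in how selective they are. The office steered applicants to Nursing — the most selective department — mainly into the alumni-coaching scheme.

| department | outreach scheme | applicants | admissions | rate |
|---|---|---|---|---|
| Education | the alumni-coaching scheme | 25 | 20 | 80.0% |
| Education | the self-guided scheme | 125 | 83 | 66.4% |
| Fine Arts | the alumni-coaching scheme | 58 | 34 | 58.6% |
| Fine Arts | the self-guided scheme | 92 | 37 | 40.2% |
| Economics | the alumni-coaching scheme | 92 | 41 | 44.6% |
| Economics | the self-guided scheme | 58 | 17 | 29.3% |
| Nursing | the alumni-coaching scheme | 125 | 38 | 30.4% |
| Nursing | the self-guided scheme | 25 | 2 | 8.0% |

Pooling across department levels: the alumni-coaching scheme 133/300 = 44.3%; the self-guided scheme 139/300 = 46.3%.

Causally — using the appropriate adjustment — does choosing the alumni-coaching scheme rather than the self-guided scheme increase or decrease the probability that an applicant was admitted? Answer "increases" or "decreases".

increases

The stratified and pooled comparisons disagree (the alumni-coaching scheme wins within each department; the self-guided scheme wins overall), so the answer turns on the causal role of department.
Since department is a pre-existing factor (not a product of the outreach scheme) and it affects the outcome on its own, it is a confounder. The stratified rates, not the pooled rate, identify the causal effect.
Within each level — Education: 80.0% vs 66.4%; Fine Arts: 58.6% vs 40.2%; Economics: 44.6% vs 29.3%; Nursing: 30.4% vs 8.0% — the alumni-coaching scheme is higher every time.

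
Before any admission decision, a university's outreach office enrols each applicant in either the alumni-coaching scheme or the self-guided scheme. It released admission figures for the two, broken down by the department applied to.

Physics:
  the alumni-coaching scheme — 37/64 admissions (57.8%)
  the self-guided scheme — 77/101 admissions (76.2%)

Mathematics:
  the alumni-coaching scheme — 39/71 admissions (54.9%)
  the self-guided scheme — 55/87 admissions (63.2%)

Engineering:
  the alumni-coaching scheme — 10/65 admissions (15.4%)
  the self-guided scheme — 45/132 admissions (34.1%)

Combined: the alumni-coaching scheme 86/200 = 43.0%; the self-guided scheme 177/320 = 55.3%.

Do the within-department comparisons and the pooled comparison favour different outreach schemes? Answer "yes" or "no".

Within each department level (Physics 57.8% vs 76.2%; Mathematics 54.9% vs 63.2%; Engineering 15.4% vs 34.1%), the self-guided scheme has the higher rate every time. Pooled: 43.0% vs 55.3% — the self-guided scheme has the higher rate overall. They agree.

no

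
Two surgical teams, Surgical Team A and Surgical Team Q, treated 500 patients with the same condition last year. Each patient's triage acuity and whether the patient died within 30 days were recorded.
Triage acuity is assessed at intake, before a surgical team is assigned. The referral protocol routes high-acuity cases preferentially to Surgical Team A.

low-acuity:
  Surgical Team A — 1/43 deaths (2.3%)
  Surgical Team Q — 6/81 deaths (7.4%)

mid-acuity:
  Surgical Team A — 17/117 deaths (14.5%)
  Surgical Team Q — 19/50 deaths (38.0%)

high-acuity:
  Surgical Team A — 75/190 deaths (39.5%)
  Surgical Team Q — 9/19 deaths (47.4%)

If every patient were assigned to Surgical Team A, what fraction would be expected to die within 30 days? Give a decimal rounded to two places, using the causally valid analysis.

0.22

The triage acuity-specific comparison favours Surgical Team A throughout, but the pooled figures favour Surgical Team Q. The question is whether to condition on triage acuity.
Since triage acuity is a pre-existing factor (not a product of the surgical team) and it affects the outcome on its own, it is a confounder. The stratified rates, not the pooled rate, identify the causal effect.
Standardising Surgical Team A to the population triage acuity mix: 0.248·1/43 + 0.334·17/117 + 0.418·75/190 = 0.219.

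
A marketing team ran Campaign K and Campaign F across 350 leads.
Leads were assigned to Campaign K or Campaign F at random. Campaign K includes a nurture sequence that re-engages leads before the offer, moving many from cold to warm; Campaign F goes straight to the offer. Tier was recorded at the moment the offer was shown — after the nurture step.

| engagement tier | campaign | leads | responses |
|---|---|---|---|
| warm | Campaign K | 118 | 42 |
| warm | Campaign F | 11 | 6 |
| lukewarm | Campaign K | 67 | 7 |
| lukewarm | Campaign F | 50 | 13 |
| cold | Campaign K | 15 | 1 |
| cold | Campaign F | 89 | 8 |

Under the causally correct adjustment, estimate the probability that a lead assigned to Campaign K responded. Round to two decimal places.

0.25

Because the campaign influences engagement tier, engagement tier is a post-treatment mediator, not a confounder. Stratifying on it would bias the estimate; the causal effect is the crude pooled difference.
So P(outcome | do(Campaign K)) is just the pooled rate for Campaign K: 50/200 = 0.250.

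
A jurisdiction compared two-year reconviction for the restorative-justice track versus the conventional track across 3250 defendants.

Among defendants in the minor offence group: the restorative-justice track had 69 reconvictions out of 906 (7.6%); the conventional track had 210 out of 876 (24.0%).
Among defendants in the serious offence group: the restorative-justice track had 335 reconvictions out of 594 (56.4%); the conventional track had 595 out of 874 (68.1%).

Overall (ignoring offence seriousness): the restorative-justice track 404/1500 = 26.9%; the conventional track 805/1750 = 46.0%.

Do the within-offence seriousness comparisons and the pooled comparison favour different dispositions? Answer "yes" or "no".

Within each offence seriousness level (minor offence 7.6% vs 24.0%; serious offence 56.4% vs 68.1%), the restorative-justice track has the lower rate every time. Pooled: 26.9% vs 46.0% — the restorative-justice track has the lower rate overall. They agree.

no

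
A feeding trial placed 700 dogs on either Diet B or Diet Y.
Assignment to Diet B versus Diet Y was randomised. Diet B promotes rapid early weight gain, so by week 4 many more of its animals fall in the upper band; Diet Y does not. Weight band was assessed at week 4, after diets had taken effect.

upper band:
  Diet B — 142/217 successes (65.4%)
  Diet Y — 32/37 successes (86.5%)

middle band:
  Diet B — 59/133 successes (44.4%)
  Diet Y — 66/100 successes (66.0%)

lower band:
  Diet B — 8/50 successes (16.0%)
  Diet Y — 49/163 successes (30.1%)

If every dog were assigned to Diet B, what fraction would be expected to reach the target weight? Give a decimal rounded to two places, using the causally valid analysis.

Within every week-4 weight band level Diet Y has the higher rate, yet pooled Diet B does — Simpson's reversal.
Stratifying would compare diets among dogs the diets themselves sorted into week-4 weight band groups — a form of selection on an intermediate. The unconditioned pooled rates give the total causal effect.
So P(outcome | do(Diet B)) is just the pooled rate for Diet B: 209/400 = 0.522.

0.52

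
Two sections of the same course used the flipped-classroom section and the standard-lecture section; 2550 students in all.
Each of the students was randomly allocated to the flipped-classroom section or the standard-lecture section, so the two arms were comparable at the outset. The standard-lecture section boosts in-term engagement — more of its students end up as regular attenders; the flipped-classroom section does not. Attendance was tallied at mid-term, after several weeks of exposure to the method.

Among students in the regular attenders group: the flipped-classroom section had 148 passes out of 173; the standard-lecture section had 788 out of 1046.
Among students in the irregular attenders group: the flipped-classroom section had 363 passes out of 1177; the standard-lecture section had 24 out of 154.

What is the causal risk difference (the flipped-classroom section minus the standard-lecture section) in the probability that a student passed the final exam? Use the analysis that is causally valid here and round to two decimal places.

Within every mid-term attendance level the flipped-classroom section has the higher rate, yet pooled the standard-lecture section does — Simpson's reversal.
Mid-term attendance is downstream of the teaching method. One should not condition on a consequence of treatment, so the overall rates are the right comparison.
The causal difference is the pooled difference: 0.379 − 0.677 = -0.298.

-0.30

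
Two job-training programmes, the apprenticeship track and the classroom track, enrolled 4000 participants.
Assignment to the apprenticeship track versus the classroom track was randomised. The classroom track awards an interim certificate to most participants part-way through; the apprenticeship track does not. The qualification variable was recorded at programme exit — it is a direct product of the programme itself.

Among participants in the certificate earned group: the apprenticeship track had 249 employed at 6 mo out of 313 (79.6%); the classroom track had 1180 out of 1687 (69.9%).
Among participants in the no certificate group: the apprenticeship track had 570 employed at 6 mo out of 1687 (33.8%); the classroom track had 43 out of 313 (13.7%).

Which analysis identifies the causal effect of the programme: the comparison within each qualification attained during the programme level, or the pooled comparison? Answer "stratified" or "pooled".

pooled

Stratifying would compare programmes among participants the programmes themselves sorted into qualification attained during the programme groups — a form of selection on an intermediate. The unconditioned pooled rates give the total causal effect.
Pooled: the apprenticeship track 40.9% vs the classroom track 61.2%; the classroom track is higher overall.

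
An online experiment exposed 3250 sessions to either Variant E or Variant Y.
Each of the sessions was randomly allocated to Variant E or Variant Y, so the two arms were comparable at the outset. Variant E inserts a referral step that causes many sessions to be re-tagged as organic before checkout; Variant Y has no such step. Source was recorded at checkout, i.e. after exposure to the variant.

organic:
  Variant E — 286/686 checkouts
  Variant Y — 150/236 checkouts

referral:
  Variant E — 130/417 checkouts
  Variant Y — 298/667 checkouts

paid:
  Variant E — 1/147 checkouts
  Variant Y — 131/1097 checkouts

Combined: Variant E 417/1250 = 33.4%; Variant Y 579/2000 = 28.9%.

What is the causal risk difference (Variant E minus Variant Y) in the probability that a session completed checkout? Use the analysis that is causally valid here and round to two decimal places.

+0.04

Variant Y is higher inside every traffic source stratum but Variant E is higher in aggregate. Whether to stratify depends on how traffic source relates to the variant.
Traffic source here is a post-treatment variable shaped by the variant; conditioning on it would introduce bias rather than remove it. The overall comparison is the causal one.
The causal difference is the pooled difference: 0.334 − 0.289 = +0.044.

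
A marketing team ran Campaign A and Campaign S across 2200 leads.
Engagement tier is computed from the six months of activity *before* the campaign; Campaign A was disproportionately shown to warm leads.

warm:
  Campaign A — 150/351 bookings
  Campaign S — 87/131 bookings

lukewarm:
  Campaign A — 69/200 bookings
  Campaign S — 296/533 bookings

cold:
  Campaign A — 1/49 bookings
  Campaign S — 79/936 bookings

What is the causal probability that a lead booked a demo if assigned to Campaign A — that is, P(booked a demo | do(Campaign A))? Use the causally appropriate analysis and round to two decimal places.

0.22

Nothing the campaign does changes engagement tier; the imbalance is an allocation artefact. With engagement tier also predicting the outcome, the pooled figure is confounded, and the within-stratum comparison is the causal one.
Standardising Campaign A to the population engagement tier mix: 0.219·150/351 + 0.333·69/200 + 0.448·1/49 = 0.218.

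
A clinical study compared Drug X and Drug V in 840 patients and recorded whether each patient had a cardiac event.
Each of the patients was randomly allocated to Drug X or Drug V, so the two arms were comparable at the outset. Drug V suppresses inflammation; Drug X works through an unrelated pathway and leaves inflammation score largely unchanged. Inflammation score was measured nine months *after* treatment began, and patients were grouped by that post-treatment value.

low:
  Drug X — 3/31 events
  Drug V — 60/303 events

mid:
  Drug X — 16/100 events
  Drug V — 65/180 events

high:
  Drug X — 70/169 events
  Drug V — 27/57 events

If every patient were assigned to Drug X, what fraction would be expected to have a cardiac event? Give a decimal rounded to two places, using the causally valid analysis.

0.30

Inflammation score is downstream of the drug. One should not condition on a consequence of treatment, so the overall rates are the right comparison.
So P(outcome | do(Drug X)) is just the pooled rate for Drug X: 89/300 = 0.297.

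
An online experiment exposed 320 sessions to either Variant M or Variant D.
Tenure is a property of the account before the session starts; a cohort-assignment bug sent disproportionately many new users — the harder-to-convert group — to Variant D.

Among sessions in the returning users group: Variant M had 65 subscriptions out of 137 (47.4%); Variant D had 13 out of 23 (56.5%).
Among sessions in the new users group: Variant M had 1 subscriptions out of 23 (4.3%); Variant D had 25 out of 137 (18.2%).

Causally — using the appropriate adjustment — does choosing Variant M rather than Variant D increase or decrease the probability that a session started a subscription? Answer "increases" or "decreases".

Within every user tenure level Variant D has the higher rate, yet pooled Variant M does — Simpson's reversal.
Nothing the variant does changes user tenure; the imbalance is an allocation artefact. With user tenure also predicting the outcome, the pooled figure is confounded, and the within-stratum comparison is the causal one.
Within each level — returning users: 47.4% vs 56.5%; new users: 4.3% vs 18.2% — Variant D is higher every time.

decreases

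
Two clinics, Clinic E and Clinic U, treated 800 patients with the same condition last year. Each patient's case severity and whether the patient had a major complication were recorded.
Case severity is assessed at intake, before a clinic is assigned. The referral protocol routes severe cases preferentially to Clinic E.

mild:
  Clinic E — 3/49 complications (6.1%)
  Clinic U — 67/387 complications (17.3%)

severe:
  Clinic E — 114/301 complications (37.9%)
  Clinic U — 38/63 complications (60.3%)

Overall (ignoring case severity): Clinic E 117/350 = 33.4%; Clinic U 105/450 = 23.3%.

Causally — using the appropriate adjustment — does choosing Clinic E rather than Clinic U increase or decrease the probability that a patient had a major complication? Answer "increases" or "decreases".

The stratified and pooled comparisons disagree (Clinic E wins within each case severity; Clinic U wins overall), so the answer turns on the causal role of case severity.
Case severity is set before the clinic has any effect — it is not caused by the clinic — and it independently drives the outcome. That makes it a confounder, so the causal comparison is within case severity levels.
Within each level — mild: 6.1% vs 17.3%; severe: 37.9% vs 60.3% — Clinic E is lower every time.

decreases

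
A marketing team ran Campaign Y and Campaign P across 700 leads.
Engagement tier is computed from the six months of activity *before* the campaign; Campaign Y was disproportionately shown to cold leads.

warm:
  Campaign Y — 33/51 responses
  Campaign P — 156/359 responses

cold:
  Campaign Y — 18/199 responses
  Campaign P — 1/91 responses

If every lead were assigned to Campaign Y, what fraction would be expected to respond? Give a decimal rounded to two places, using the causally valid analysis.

0.42

Engagement tier is set before the campaign has any effect — it is not caused by the campaign — and it independently drives the outcome. That makes it a confounder, so the causal comparison is within engagement tier levels.
Standardising Campaign Y to the population engagement tier mix: 0.586·33/51 + 0.414·18/199 = 0.416.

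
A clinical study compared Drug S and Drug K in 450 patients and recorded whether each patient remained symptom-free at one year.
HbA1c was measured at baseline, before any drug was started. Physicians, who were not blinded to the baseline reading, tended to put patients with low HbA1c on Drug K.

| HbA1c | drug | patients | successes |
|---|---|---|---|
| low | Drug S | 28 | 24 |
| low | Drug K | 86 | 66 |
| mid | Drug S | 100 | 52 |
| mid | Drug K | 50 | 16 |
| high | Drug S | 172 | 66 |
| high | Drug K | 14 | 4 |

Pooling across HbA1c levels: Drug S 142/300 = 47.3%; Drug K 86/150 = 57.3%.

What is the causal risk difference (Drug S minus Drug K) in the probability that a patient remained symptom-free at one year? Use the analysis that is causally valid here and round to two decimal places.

+0.13

The stratified and pooled comparisons disagree (Drug S wins within each HbA1c; Drug K wins overall), so the answer turns on the causal role of HbA1c.
Since HbA1c is a pre-existing factor (not a product of the drug) and it affects the outcome on its own, it is a confounder. The stratified rates, not the pooled rate, identify the causal effect.
Adjusting over the population distribution of HbA1c: 0.253·(0.857−0.767) + 0.333·(0.520−0.320) + 0.413·(0.384−0.286) = +0.130.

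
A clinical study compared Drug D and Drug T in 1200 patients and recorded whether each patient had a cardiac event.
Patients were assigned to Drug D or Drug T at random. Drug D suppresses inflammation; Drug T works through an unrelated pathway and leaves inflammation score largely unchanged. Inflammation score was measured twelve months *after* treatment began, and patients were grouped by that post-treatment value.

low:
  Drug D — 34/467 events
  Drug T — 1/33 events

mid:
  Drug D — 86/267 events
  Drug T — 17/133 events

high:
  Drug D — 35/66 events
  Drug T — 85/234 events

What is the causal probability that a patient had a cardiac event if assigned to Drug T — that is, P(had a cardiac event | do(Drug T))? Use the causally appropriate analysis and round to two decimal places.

The stratified and pooled comparisons disagree (Drug T wins within each inflammation score; Drug D wins overall), so the answer turns on the causal role of inflammation score.
Inflammation score is downstream of the drug. One should not condition on a consequence of treatment, so the overall rates are the right comparison.
So P(outcome | do(Drug T)) is just the pooled rate for Drug T: 103/400 = 0.258.

0.26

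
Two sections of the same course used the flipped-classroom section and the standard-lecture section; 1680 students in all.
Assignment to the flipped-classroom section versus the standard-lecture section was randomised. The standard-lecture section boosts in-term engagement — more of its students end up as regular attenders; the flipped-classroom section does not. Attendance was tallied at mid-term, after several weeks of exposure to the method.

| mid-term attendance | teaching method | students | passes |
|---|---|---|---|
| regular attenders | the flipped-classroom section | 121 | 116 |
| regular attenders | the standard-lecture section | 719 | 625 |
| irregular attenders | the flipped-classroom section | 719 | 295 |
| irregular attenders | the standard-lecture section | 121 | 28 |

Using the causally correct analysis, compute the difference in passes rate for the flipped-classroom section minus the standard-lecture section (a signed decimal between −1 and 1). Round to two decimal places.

Because the teaching method influences mid-term attendance, mid-term attendance is a post-treatment mediator, not a confounder. Stratifying on it would bias the estimate; the causal effect is the crude pooled difference.
The causal difference is the pooled difference: 0.489 − 0.777 = -0.288.

-0.29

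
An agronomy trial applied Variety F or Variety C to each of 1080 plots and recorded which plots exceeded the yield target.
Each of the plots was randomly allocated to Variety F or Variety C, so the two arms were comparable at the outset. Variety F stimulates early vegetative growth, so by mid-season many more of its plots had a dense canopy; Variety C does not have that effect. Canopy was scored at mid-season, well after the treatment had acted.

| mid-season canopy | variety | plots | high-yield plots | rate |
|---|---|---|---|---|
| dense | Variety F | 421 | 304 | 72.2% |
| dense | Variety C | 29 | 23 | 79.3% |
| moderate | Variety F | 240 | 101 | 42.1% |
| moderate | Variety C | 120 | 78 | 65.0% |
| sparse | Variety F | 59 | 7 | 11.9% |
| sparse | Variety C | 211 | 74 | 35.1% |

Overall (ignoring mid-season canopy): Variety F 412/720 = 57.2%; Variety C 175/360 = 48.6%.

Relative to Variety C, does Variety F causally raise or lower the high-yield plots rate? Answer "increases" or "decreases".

Variety C is higher inside every mid-season canopy stratum but Variety F is higher in aggregate. Whether to stratify depends on how mid-season canopy relates to the variety.
Mid-season canopy is recorded after the variety and is itself shifted by it — it sits on the causal path from variety to outcome. Conditioning on a mediator would strip out part of the effect we want; the pooled comparison gives the total causal effect.
Pooled: Variety F 57.2% vs Variety C 48.6%; Variety F is higher overall.

increases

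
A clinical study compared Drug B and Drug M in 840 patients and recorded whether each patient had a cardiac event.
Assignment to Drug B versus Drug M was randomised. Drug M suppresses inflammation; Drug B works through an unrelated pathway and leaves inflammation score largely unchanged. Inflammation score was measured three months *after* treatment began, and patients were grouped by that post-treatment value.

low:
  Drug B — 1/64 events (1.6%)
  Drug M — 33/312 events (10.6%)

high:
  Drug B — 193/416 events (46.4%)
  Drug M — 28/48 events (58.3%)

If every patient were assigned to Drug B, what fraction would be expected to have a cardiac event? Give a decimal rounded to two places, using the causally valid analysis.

0.40

The stratified and pooled comparisons disagree (Drug B wins within each inflammation score; Drug M wins overall), so the answer turns on the causal role of inflammation score.
Inflammation score is downstream of the drug. One should not condition on a consequence of treatment, so the overall rates are the right comparison.
So P(outcome | do(Drug B)) is just the pooled rate for Drug B: 194/480 = 0.404.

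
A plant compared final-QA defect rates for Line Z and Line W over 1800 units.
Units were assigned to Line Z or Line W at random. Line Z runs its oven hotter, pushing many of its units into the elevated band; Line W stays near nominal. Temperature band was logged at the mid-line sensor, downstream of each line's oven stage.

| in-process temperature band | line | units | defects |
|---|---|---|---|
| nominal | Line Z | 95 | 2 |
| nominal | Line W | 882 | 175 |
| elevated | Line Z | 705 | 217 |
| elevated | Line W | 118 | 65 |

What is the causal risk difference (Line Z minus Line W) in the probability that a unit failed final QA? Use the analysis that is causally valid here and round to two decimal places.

Line Z is lower inside every in-process temperature band stratum but Line W is lower in aggregate. Whether to stratify depends on how in-process temperature band relates to the line.
Because the line influences in-process temperature band, in-process temperature band is a post-treatment mediator, not a confounder. Stratifying on it would bias the estimate; the causal effect is the crude pooled difference.
The causal difference is the pooled difference: 0.274 − 0.240 = +0.034.

+0.03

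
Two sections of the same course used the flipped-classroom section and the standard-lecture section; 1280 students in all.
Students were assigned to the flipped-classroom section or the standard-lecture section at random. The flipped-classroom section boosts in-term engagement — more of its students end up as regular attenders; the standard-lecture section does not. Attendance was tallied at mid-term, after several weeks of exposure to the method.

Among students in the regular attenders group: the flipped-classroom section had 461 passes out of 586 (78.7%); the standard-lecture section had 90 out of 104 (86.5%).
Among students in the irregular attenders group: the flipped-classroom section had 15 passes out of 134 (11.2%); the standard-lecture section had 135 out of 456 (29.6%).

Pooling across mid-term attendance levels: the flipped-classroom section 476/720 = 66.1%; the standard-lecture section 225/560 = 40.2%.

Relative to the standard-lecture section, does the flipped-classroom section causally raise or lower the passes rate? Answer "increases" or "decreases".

Stratifying would compare teaching methods among students the teaching methods themselves sorted into mid-term attendance groups — a form of selection on an intermediate. The unconditioned pooled rates give the total causal effect.
Pooled: the flipped-classroom section 66.1% vs the standard-lecture section 40.2%; the flipped-classroom section is higher overall.

increases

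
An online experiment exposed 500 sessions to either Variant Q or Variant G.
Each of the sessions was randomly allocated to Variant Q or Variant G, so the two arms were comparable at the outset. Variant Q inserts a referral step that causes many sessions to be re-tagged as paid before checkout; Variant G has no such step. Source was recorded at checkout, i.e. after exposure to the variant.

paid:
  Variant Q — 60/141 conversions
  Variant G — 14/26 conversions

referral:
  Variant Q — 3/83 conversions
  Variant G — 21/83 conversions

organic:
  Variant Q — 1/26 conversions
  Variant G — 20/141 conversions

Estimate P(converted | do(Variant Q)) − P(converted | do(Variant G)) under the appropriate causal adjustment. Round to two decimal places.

The traffic source-specific comparison favours Variant G throughout, but the pooled figures favour Variant Q. The question is whether to condition on traffic source.
Stratifying would compare variants among sessions the variants themselves sorted into traffic source groups — a form of selection on an intermediate. The unconditioned pooled rates give the total causal effect.
The causal difference is the pooled difference: 0.256 − 0.220 = +0.036.

+0.04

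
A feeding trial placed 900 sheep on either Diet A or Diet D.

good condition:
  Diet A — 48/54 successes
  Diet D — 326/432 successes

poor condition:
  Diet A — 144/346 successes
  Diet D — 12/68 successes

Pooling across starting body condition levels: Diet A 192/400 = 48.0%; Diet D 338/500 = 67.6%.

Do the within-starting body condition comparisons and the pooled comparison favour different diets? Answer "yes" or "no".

Within each starting body condition level (good condition 88.9% vs 75.5%; poor condition 41.6% vs 17.6%), Diet A has the higher rate every time. Pooled: 48.0% vs 67.6% — Diet D has the higher rate overall. The two comparisons disagree.

yes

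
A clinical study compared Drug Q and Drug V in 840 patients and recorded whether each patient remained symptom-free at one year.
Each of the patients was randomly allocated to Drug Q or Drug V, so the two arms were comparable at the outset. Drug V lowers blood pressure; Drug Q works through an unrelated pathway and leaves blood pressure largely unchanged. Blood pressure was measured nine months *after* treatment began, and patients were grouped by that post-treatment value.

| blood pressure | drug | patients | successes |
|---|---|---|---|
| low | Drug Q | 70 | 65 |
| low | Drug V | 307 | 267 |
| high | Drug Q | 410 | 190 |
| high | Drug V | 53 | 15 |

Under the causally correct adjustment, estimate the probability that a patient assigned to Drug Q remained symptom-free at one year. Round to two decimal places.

0.53

The distribution of blood pressure is itself part of what the drug does — it is an intermediate outcome. Holding it fixed would remove that part of the effect; the total effect is the pooled difference.
So P(outcome | do(Drug Q)) is just the pooled rate for Drug Q: 255/480 = 0.531.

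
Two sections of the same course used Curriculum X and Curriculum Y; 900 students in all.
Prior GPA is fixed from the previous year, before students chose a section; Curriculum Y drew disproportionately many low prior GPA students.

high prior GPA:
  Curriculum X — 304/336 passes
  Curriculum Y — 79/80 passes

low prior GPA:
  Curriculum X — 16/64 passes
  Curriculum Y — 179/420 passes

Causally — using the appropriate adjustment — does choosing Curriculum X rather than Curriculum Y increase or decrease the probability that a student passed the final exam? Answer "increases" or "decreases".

decreases

The prior GPA band-specific comparison favours Curriculum Y throughout, but the pooled figures favour Curriculum X. The question is whether to condition on prior GPA band.
Prior GPA band satisfies the back-door criterion: it is not a descendant of the teaching method, and it blocks the spurious path from teaching method to outcome. Adjusting for it (i.e., using the within-prior GPA band rates) gives the causal effect.
Within each level — high prior GPA: 90.5% vs 98.8%; low prior GPA: 25.0% vs 42.6% — Curriculum Y is higher every time.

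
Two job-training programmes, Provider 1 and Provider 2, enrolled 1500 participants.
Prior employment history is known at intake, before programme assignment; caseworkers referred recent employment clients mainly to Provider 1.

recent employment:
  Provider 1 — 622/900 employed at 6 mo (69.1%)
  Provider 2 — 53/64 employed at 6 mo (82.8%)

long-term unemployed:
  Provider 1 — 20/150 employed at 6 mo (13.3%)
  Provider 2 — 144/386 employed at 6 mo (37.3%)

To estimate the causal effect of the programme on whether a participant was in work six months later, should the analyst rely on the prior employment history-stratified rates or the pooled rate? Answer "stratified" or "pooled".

Provider 2 is higher inside every prior employment history stratum but Provider 1 is higher in aggregate. Whether to stratify depends on how prior employment history relates to the programme.
Here prior employment history is a common cause — it drives both which programme a case falls under and the outcome. The crude comparison mixes populations; the stratum-specific rates are the causally relevant ones.
Within each level — recent employment: 69.1% vs 82.8%; long-term unemployed: 13.3% vs 37.3% — Provider 2 is higher every time.

stratified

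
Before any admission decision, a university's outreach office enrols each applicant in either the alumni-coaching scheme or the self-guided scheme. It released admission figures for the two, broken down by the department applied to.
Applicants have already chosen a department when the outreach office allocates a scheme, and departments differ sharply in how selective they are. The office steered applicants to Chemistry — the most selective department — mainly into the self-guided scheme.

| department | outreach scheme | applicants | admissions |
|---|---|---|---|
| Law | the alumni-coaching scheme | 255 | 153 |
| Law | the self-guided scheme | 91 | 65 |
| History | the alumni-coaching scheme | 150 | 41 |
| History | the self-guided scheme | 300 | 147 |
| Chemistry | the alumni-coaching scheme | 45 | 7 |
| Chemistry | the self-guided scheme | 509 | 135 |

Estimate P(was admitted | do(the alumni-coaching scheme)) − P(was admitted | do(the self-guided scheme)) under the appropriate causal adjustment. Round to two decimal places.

Within every department level the self-guided scheme has the higher rate, yet pooled the alumni-coaching scheme does — Simpson's reversal.
Since department is a pre-existing factor (not a product of the outreach scheme) and it affects the outcome on its own, it is a confounder. The stratified rates, not the pooled rate, identify the causal effect.
Adjusting over the population distribution of department: 0.256·(0.600−0.714) + 0.333·(0.273−0.490) + 0.410·(0.156−0.265) = -0.147.

-0.15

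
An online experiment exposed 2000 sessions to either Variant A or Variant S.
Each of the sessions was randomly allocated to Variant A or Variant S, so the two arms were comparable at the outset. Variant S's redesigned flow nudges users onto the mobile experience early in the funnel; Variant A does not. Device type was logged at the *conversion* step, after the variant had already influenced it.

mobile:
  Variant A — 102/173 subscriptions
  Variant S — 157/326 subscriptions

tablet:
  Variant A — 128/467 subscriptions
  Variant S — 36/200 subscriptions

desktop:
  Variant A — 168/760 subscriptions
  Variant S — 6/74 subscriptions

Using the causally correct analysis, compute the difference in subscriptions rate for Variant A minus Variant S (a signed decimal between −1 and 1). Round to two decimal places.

Variant A is higher inside every device type stratum but Variant S is higher in aggregate. Whether to stratify depends on how device type relates to the variant.
Stratifying would compare variants among sessions the variants themselves sorted into device type groups — a form of selection on an intermediate. The unconditioned pooled rates give the total causal effect.
The causal difference is the pooled difference: 0.284 − 0.332 = -0.047.

-0.05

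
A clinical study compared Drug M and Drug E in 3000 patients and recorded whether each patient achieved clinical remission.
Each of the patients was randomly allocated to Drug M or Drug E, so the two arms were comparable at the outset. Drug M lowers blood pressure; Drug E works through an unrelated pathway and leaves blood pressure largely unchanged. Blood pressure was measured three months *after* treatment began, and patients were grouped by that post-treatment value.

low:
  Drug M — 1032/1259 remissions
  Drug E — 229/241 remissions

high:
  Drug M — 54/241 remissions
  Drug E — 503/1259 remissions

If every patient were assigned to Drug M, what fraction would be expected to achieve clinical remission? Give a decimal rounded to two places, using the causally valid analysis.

0.72

Blood pressure lies on the pathway drug → blood pressure → outcome, so adjusting for it blocks the indirect effect. For the total causal effect of drug, use the unadjusted pooled rates.
So P(outcome | do(Drug M)) is just the pooled rate for Drug M: 1086/1500 = 0.724.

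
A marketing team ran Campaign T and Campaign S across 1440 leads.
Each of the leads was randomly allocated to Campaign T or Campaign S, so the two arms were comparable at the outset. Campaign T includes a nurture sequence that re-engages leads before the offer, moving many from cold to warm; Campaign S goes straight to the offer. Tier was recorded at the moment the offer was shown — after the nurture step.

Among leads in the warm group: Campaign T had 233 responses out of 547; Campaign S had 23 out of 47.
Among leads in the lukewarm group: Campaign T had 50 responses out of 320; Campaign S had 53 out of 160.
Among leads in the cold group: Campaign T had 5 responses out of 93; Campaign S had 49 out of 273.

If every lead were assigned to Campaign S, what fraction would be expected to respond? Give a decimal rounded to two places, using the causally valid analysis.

Campaign S is higher inside every engagement tier stratum but Campaign T is higher in aggregate. Whether to stratify depends on how engagement tier relates to the campaign.
Engagement tier here is a post-treatment variable shaped by the campaign; conditioning on it would introduce bias rather than remove it. The overall comparison is the causal one.
So P(outcome | do(Campaign S)) is just the pooled rate for Campaign S: 125/480 = 0.260.

0.26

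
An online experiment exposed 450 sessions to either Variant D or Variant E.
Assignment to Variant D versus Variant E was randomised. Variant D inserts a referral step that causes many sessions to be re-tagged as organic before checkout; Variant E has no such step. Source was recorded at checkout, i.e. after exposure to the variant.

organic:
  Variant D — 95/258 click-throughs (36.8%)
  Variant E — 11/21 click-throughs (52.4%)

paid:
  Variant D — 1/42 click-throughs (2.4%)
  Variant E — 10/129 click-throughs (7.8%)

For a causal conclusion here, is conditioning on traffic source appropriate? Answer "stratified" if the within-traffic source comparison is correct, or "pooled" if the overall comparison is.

Traffic source here is a post-treatment variable shaped by the variant; conditioning on it would introduce bias rather than remove it. The overall comparison is the causal one.
Pooled: Variant D 32.0% vs Variant E 14.0%; Variant D is higher overall.

pooled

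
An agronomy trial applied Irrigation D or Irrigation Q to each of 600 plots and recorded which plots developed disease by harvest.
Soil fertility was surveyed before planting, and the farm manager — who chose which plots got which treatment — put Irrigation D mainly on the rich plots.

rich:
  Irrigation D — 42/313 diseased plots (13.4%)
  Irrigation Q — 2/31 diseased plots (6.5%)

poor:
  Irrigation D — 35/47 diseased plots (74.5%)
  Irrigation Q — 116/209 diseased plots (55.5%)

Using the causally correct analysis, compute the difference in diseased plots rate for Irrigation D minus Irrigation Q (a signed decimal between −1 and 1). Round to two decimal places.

Nothing the irrigation does changes soil fertility; the imbalance is an allocation artefact. With soil fertility also predicting the outcome, the pooled figure is confounded, and the within-stratum comparison is the causal one.
Adjusting over the population distribution of soil fertility: 0.573·(0.134−0.065) + 0.427·(0.745−0.555) = +0.121.

+0.12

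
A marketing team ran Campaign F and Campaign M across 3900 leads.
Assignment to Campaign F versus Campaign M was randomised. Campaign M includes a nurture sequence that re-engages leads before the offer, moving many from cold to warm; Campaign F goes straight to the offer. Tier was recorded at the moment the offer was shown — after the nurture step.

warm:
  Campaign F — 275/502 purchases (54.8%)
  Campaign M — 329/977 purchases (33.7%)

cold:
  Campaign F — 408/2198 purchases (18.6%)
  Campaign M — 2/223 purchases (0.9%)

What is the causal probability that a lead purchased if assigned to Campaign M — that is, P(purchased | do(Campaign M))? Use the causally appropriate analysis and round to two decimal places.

The stratified and pooled comparisons disagree (Campaign F wins within each engagement tier; Campaign M wins overall), so the answer turns on the causal role of engagement tier.
Engagement tier lies on the pathway campaign → engagement tier → outcome, so adjusting for it blocks the indirect effect. For the total causal effect of campaign, use the unadjusted pooled rates.
So P(outcome | do(Campaign M)) is just the pooled rate for Campaign M: 331/1200 = 0.276.

0.28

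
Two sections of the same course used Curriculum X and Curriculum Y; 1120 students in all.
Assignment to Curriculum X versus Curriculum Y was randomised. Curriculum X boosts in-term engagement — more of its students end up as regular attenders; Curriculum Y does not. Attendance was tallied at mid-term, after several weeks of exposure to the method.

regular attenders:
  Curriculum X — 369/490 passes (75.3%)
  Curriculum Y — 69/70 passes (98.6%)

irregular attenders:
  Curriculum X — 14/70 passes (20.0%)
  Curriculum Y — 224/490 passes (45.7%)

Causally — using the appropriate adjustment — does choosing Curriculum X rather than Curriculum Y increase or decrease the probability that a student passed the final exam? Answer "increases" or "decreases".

The mid-term attendance-specific comparison favours Curriculum Y throughout, but the pooled figures favour Curriculum X. The question is whether to condition on mid-term attendance.
Mid-term attendance is downstream of the teaching method. One should not condition on a consequence of treatment, so the overall rates are the right comparison.
Pooled: Curriculum X 68.4% vs Curriculum Y 52.3%; Curriculum X is higher overall.

increases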